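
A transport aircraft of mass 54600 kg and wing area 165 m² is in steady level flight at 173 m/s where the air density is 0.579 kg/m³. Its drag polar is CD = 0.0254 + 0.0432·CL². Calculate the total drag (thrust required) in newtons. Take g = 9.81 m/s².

Level flight ⇒ L = W = m·g = 54600 × 9.81 = 5.3563×10^5 N.
q = ½ρv² = ½ × 0.579 × 173² = 8664 Pa.
CL = W/(q·S) = 5.3563×10^5 / (8664 × 165) = 0.3747.
CD = 0.0254 + 0.0432 × 0.3747² = 0.03146.
D = q·S·CD = 8664 × 165 × 0.03146 = 44980 N

D = 45000 N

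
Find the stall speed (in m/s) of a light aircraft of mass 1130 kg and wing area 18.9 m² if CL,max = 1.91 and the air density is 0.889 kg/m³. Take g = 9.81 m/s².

At stall, lift equals weight: L = W = m·g = 1130 × 9.81 = 11090 N.
V_stall = √(2W/(ρ·S·CL,max)) = √(2 × 11090 / (0.889 × 18.9 × 1.91))
V_stall = √690.8 = 26.3 m/s

V_stall = 26.3 m/s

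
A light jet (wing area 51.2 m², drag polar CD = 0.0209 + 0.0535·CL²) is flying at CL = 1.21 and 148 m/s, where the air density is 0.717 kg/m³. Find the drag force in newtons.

D = 39900 N

CD = 0.0209 + 0.0535 × 1.21² = 0.09923
D = ½ρv²S·CD = ½ × 0.717 × 148² × 51.2 × 0.09923 = 39900 N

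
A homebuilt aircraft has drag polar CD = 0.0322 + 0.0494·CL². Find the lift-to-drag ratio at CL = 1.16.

CD = 0.0322 + 0.0494 × 1.16² = 0.09867
L/D = CL/CD = 1.16 / 0.09867 = 11.8

L/D = 11.8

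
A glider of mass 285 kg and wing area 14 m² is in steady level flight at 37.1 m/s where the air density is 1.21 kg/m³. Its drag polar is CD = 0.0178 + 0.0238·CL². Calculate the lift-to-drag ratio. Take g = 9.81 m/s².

L/D = 12.5

Level flight ⇒ L = W = m·g = 285 × 9.81 = 2795.9 N.
q = ½ρv² = ½ × 1.21 × 37.1² = 832.7 Pa.
CL = W/(q·S) = 2795.9 / (832.7 × 14) = 0.2398.
CD = 0.0178 + 0.0238 × 0.2398² = 0.01917.
L/D = CL/CD = 0.2398 / 0.01917 = 12.5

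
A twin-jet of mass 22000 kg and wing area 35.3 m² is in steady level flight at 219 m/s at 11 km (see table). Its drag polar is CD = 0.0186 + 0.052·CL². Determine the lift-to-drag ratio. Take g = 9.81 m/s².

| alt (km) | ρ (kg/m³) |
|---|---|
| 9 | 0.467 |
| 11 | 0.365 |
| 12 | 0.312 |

At 11 km, from the table: ρ = 0.365 kg/m³.
Level flight ⇒ L = W = m·g = 22000 × 9.81 = 2.1582×10^5 N.
q = ½ρv² = ½ × 0.365 × 219² = 8753 Pa.
CL = 2W/(ρv²S) = 2×2.1582×10^5/(0.365×219²×35.3) = 0.6985.
CD = 0.0186 + 0.052 × 0.6985² = 0.04397.
L/D = CL/CD = 0.6985 / 0.04397 = 15.9

L/D = 15.9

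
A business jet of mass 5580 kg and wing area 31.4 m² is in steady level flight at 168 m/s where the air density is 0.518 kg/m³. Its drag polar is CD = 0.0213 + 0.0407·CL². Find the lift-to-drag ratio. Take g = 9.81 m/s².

L/D = 10.1

Level flight ⇒ L = W = m·g = 5580 × 9.81 = 54740 N.
q = ½ρv² = ½ × 0.518 × 168² = 7310 Pa.
CL = 2W/(ρv²S) = 2×54740/(0.518×168²×31.4) = 0.2385.
CD = 0.0213 + 0.0407 × 0.2385² = 0.02361.
L/D = CL/CD = 0.2385 / 0.02361 = 10.1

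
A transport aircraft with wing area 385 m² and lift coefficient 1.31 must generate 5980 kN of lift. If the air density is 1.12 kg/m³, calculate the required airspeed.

v = 146 m/s

L = ½ρv²S·CL ⇒ v = √(2L/(ρ·S·CL))
v = √(2 × 5.98×10^6 / (1.12 × 385 × 1.31)) = √21170 = 146 m/s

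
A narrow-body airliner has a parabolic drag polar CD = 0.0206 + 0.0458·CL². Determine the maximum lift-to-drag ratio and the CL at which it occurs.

(L/D)max = 16.3, at CL = 0.671

For CD = CD0 + K·CL², (L/D)max occurs at CL* = √(CD0/K) and equals 1/(2√(K·CD0)).
(L/D)max = 1/(2√(0.0458 × 0.0206)) = 1/(2 × 0.03072) = 16.3
CL* = √(0.0206/0.0458) = 0.671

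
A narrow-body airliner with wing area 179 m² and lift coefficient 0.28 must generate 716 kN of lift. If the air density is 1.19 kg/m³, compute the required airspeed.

L = ½ρv²S·CL ⇒ v = √(2L/(ρ·S·CL))
v = √(2 × 7.16×10^5 / (1.19 × 179 × 0.28)) = √24010 = 155 m/s

v = 155 m/s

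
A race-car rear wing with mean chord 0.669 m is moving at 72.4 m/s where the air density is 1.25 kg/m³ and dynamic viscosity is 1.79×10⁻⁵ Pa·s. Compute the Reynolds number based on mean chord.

Re = 3.38×10^6

Re = ρ·v·c/μ = 1.25 × 72.4 × 0.669 / (1.79×10⁻⁵) = 3.38×10^6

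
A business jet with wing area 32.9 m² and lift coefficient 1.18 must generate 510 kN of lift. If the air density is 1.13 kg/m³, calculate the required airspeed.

L = ½ρv²S·CL ⇒ v = √(2L/(ρ·S·CL))
v = √(2 × 5.1×10^5 / (1.13 × 32.9 × 1.18)) = √23250 = 152 m/s

v = 152 m/s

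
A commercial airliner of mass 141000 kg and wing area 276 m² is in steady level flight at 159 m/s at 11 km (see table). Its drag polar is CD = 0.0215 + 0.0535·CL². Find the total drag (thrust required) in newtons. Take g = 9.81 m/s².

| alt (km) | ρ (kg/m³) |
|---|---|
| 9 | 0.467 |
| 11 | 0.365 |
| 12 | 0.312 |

D = 1.08×10^5 N

At 11 km, from the table: ρ = 0.365 kg/m³.
Level flight ⇒ L = W = m·g = 141000 × 9.81 = 1.3832×10^6 N.
Dynamic pressure q = 0.5 × 0.365 × 159² = 4614 Pa.
Required CL = L/(qS) = 1.3832×10^6/(4614·276) = 1.086.
CD = 0.0215 + 0.0535 × 1.086² = 0.08462.
D = q·S·CD = 4614 × 276 × 0.08462 = 1.078×10^5 N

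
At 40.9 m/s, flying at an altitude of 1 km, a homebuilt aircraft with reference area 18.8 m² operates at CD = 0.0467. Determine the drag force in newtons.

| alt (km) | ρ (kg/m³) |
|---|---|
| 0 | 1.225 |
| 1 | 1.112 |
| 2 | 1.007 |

D = 817 N

At 1 km, from the table: ρ = 1.112 kg/m³.
D = ½ρv²S·CD = ½ × 1.112 × 40.9² × 18.8 × 0.0467 = 817 N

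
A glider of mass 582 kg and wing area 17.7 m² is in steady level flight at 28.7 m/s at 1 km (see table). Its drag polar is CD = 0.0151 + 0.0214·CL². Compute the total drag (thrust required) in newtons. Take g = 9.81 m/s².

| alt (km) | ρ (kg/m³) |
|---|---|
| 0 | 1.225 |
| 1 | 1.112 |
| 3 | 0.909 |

D = 208 N

At 1 km, from the table: ρ = 1.112 kg/m³.
Level flight ⇒ L = W = m·g = 582 × 9.81 = 5709.4 N.
q = ½ρv² = ½ × 1.112 × 28.7² = 458 Pa.
CL = W/(q·S) = 5709.4 / (458 × 17.7) = 0.7043.
CD = 0.0151 + 0.0214 × 0.7043² = 0.02572.
D = q·S·CD = 458 × 17.7 × 0.02572 = 208.5 N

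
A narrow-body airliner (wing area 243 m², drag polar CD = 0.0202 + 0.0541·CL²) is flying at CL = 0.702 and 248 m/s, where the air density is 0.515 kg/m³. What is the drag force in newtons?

D = 1.8×10^5 N

CD = 0.0202 + 0.0541 × 0.702² = 0.04686
D = ½ρv²S·CD = ½ × 0.515 × 248² × 243 × 0.04686 = 1.8×10^5 N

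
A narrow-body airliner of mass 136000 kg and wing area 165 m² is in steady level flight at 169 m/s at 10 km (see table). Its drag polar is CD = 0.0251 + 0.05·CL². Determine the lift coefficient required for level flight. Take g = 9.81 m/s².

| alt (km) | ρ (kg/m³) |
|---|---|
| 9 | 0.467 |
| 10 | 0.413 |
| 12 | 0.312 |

At 10 km, from the table: ρ = 0.413 kg/m³.
Level flight ⇒ L = W = m·g = 136000 × 9.81 = 1.3342×10^6 N.
Dynamic pressure q = 0.5 × 0.413 × 169² = 5898 Pa.
Required CL = L/(qS) = 1.3342×10^6/(5898·165) = 1.371.

CL = 1.37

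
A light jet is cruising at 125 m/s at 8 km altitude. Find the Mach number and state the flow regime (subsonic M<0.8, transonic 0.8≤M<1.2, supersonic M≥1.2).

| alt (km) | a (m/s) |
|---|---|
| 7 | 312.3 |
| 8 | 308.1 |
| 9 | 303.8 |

At 8 km, from the table: a = 308.1 m/s.
M = v/a = 125 / 308.1 = 0.406
M = 0.406 → subsonic.

M = 0.406 (subsonic)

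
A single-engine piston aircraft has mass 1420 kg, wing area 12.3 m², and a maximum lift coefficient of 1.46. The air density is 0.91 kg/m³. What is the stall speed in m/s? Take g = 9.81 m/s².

At stall, lift equals weight: L = W = m·g = 1420 × 9.81 = 13930 N.
From L = ½ρV²S·CL,max = W: V_stall = √(2W/(ρSCL,max)) = √(2·13930/(0.91·12.3·1.46))
V_stall = √1705 = 41.3 m/s

V_stall = 41.3 m/s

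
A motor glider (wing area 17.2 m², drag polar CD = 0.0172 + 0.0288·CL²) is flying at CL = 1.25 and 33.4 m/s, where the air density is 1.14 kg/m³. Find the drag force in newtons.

D = 680 N

CD = 0.0172 + 0.0288 × 1.25² = 0.0622
D = ½ρv²S·CD = ½ × 1.14 × 33.4² × 17.2 × 0.0622 = 680 N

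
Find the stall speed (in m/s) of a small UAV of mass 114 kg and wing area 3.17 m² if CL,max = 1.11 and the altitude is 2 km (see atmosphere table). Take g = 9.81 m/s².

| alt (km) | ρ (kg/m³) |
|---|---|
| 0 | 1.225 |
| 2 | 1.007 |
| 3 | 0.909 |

At 2 km, from the table: ρ = 1.007 kg/m³.
Weight W = mg = 114 × 9.81 = 1118 N.
V_stall = √(2W/(ρ·S·CL,max)) = √(2 × 1118 / (1.007 × 3.17 × 1.11))
V_stall = √631.2 = 25.1 m/s

V_stall = 25.1 m/s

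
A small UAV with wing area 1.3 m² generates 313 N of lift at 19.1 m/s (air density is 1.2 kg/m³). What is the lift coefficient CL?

From L = ½ρv²S·CL, rearranging gives CL = 2L/(ρv²S).
CL = 2 × 313 / (1.2 × 19.1² × 1.3) = 1.1

CL = 1.1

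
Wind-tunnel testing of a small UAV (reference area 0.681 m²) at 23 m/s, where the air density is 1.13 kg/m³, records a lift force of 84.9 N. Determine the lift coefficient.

CL = 0.417

From L = ½ρv²S·CL, rearranging gives CL = 2L/(ρv²S).
CL = 2 × 84.9 / (1.13 × 23² × 0.681) = 0.417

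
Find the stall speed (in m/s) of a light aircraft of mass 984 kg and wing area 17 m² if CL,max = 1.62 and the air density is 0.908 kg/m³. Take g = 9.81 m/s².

V_stall = 27.8 m/s

Weight W = mg = 984 × 9.81 = 9653 N.
V_stall = √(2W/(ρ·S·CL,max)) = √(2 × 9653 / (0.908 × 17 × 1.62))
V_stall = √772 = 27.8 m/s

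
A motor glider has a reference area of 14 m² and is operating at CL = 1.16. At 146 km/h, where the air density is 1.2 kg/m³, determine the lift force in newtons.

Convert speed: v = 146 km/h ÷ 3.6 = 40.56 m/s.
Dynamic pressure q = ½ρv² = ½ × 1.2 × 40.56² = 986.9 Pa.
L = q·S·CL = 986.9 × 14 × 1.16 = 16000 N ≈ 16 kN

L = 16000 N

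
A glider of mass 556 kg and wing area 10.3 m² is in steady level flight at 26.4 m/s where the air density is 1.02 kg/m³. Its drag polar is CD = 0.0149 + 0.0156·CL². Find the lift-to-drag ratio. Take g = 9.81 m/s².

L/D = 30.1

In steady level flight, lift balances weight: W = mg = 556 × 9.81 = 5454.4 N.
Dynamic pressure q = 0.5 × 1.02 × 26.4² = 355.4 Pa.
Required CL = L/(qS) = 5454.4/(355.4·10.3) = 1.49.
CD = 0.0149 + 0.0156 × 1.49² = 0.04952.
L/D = CL/CD = 1.49 / 0.04952 = 30.1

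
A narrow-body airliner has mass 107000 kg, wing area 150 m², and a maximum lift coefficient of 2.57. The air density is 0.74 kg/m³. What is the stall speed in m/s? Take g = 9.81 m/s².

Stall occurs when L = W at CL,max. W = mg = 107000 × 9.81 = 1.05×10^6 N.
V_stall = √(2W/(ρ·S·CL,max)) = √(2 × 1.05×10^6 / (0.74 × 150 × 2.57))
V_stall = √7359 = 85.8 m/s

V_stall = 85.8 m/s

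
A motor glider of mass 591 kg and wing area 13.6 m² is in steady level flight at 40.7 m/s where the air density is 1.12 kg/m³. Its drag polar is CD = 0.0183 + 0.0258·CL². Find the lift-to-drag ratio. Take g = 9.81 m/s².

Weight W = mg = 591 × 9.81 = 5797.7 N; in level flight L = W.
q = ½ρv² = ½ × 1.12 × 40.7² = 927.6 Pa.
Required CL = L/(qS) = 5797.7/(927.6·13.6) = 0.4596.
CD = 0.0183 + 0.0258 × 0.4596² = 0.02375.
L/D = CL/CD = 0.4596 / 0.02375 = 19.4

L/D = 19.4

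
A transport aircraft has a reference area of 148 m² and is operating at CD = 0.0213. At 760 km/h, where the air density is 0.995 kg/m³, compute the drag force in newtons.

D = 69900 N

Convert speed: v = 760 km/h ÷ 3.6 = 211.1 m/s.
Dynamic pressure q = ½ρv² = ½ × 0.995 × 211.1² = 22170 Pa.
D = q·S·CD = 22170 × 148 × 0.0213 = 69900 N ≈ 69.9 kN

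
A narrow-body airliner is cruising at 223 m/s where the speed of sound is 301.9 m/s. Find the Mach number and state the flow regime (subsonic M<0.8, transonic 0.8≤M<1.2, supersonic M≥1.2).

M = 0.739 (subsonic)

M = v/a = 223 / 301.9 = 0.739
M = 0.739 → subsonic.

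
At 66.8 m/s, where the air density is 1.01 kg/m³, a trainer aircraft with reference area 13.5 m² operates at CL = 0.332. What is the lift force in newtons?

L = 10100 N

L = ½ρv²S·CL = ½ × 1.01 × 66.8² × 13.5 × 0.332 = 10100 N ≈ 10.1 kN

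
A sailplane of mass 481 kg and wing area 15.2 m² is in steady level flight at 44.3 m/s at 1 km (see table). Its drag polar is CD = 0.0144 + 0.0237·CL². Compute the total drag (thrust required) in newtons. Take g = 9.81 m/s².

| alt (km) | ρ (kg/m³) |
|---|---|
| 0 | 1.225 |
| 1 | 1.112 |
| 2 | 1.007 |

D = 271 N

At 1 km, from the table: ρ = 1.112 kg/m³.
In steady level flight, lift balances weight: W = mg = 481 × 9.81 = 4718.6 N.
Dynamic pressure q = 0.5 × 1.112 × 44.3² = 1091 Pa.
Required CL = L/(qS) = 4718.6/(1091·15.2) = 0.2845.
CD = 0.0144 + 0.0237 × 0.2845² = 0.01632.
D = q·S·CD = 1091 × 15.2 × 0.01632 = 270.6 N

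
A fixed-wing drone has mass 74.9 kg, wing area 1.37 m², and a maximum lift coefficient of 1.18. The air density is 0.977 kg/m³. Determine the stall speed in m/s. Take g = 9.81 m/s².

V_stall = 30.5 m/s

At stall, lift equals weight: L = W = m·g = 74.9 × 9.81 = 734.8 N.
From L = ½ρV²S·CL,max = W: V_stall = √(2W/(ρSCL,max)) = √(2·734.8/(0.977·1.37·1.18))
V_stall = √930.4 = 30.5 m/s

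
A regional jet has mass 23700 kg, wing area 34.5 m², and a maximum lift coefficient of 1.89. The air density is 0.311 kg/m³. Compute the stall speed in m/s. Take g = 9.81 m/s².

Stall occurs when L = W at CL,max. W = mg = 23700 × 9.81 = 2.325×10^5 N.
V_stall = √(2W/(ρ·S·CL,max)) = √(2 × 2.325×10^5 / (0.311 × 34.5 × 1.89))
V_stall = √22930 = 151 m/s

V_stall = 151 m/s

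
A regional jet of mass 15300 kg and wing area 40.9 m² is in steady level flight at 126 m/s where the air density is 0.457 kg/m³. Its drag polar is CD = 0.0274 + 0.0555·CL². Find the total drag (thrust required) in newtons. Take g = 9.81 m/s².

D = 12500 N

In steady level flight, lift balances weight: W = mg = 15300 × 9.81 = 1.5009×10^5 N.
q = ½ρv² = ½ × 0.457 × 126² = 3628 Pa.
CL = W/(q·S) = 1.5009×10^5 / (3628 × 40.9) = 1.012.
CD = 0.0274 + 0.0555 × 1.012² = 0.0842.
D = q·S·CD = 3628 × 40.9 × 0.0842 = 12490 N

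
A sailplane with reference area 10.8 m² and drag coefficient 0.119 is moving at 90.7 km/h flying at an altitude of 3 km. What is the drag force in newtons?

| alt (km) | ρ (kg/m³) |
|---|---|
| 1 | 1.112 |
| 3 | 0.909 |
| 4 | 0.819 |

D = 371 N

At 3 km, from the table: ρ = 0.909 kg/m³.
Convert speed: v = 90.7 km/h ÷ 3.6 = 25.19 m/s.
Dynamic pressure q = ½ρv² = ½ × 0.909 × 25.19² = 288.5 Pa.
D = q·S·CD = 288.5 × 10.8 × 0.119 = 371 N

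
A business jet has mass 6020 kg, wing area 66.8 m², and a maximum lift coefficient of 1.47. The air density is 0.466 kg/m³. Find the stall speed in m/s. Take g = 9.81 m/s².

Weight W = mg = 6020 × 9.81 = 59060 N.
From L = ½ρV²S·CL,max = W: V_stall = √(2W/(ρSCL,max)) = √(2·59060/(0.466·66.8·1.47))
V_stall = √2581 = 50.8 m/s

V_stall = 50.8 m/s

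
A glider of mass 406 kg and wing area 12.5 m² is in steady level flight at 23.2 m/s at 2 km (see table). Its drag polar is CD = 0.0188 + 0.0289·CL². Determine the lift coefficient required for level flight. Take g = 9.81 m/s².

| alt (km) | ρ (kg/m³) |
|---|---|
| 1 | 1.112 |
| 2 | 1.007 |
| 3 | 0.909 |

CL = 1.18

At 2 km, from the table: ρ = 1.007 kg/m³.
Level flight ⇒ L = W = m·g = 406 × 9.81 = 3982.9 N.
q = ½ρv² = ½ × 1.007 × 23.2² = 271 Pa.
Required CL = L/(qS) = 3982.9/(271·12.5) = 1.176.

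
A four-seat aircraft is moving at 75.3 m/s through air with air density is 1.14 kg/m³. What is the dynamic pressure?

q = ½ρv² = ½ × 1.14 × 75.3² = 3230 Pa

q = 3230 Pa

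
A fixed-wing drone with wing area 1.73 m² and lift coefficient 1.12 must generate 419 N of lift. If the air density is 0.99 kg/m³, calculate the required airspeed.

v = 20.9 m/s

L = ½ρv²S·CL ⇒ v = √(2L/(ρ·S·CL))
v = √(2 × 419 / (0.99 × 1.73 × 1.12)) = √436.9 = 20.9 m/s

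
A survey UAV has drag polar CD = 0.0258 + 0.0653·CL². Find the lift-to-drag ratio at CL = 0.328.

CD = 0.0258 + 0.0653 × 0.328² = 0.03283
L/D = CL/CD = 0.328 / 0.03283 = 9.99

L/D = 9.99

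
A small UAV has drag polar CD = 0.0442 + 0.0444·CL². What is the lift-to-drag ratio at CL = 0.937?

CD = 0.0442 + 0.0444 × 0.937² = 0.08318
L/D = CL/CD = 0.937 / 0.08318 = 11.3

L/D = 11.3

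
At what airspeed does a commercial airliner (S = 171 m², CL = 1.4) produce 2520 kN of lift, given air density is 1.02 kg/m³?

v = 144 m/s

L = ½ρv²S·CL ⇒ v = √(2L/(ρ·S·CL))
v = √(2 × 2.52×10^6 / (1.02 × 171 × 1.4)) = √20640 = 144 m/s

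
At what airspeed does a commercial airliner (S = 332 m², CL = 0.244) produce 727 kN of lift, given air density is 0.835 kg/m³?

v = 147 m/s

L = ½ρv²S·CL ⇒ v = √(2L/(ρ·S·CL))
v = √(2 × 7.27×10^5 / (0.835 × 332 × 0.244)) = √21500 = 147 m/s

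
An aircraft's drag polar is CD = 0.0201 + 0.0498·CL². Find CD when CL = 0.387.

CD = 0.0276

CD = 0.0201 + 0.0498 × 0.387² = 0.0201 + 0.007458 = 0.0276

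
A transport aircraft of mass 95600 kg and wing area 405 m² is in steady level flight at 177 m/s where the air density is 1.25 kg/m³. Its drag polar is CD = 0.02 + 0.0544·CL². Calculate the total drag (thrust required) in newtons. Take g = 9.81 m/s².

In steady level flight, lift balances weight: W = mg = 95600 × 9.81 = 9.3784×10^5 N.
q = ½ρv² = ½ × 1.25 × 177² = 19580 Pa.
CL = W/(q·S) = 9.3784×10^5 / (19580 × 405) = 0.1183.
CD = 0.02 + 0.0544 × 0.1183² = 0.02076.
D = q·S·CD = 19580 × 405 × 0.02076 = 1.646×10^5 N

D = 1.65×10^5 N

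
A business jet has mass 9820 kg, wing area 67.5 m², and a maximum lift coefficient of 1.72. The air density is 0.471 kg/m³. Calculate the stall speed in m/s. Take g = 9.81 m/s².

V_stall = 59.4 m/s

Weight W = mg = 9820 × 9.81 = 96330 N.
V_stall = √(2W/(ρ·S·CL,max)) = √(2 × 96330 / (0.471 × 67.5 × 1.72))
V_stall = √3523 = 59.4 m/s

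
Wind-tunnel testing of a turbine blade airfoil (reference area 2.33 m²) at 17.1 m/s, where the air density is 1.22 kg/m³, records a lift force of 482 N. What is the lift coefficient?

CL = 1.16

From L = ½ρv²S·CL, rearranging gives CL = 2L/(ρv²S).
CL = 2 × 482 / (1.22 × 17.1² × 2.33) = 1.16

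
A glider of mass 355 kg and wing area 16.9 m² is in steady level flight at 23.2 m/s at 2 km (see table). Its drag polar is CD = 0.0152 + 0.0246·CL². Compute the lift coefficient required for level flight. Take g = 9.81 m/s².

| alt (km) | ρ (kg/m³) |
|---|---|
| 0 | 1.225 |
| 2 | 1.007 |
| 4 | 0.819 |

At 2 km, from the table: ρ = 1.007 kg/m³.
Level flight ⇒ L = W = m·g = 355 × 9.81 = 3482.6 N.
q = ½ρv² = ½ × 1.007 × 23.2² = 271 Pa.
Required CL = L/(qS) = 3482.6/(271·16.9) = 0.7604.

CL = 0.76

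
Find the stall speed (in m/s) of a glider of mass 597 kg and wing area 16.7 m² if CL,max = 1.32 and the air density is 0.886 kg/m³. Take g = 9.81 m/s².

V_stall = 24.5 m/s

Weight W = mg = 597 × 9.81 = 5857 N.
V_stall = √(2W/(ρ·S·CL,max)) = √(2 × 5857 / (0.886 × 16.7 × 1.32))
V_stall = √599.7 = 24.5 m/s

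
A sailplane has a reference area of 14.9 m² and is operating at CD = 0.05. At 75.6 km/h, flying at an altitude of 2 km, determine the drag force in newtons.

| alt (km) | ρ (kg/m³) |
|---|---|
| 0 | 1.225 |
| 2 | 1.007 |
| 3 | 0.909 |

At 2 km, from the table: ρ = 1.007 kg/m³.
Convert speed: v = 75.6 km/h ÷ 3.6 = 21 m/s.
Dynamic pressure q = ½ρv² = ½ × 1.007 × 21² = 222 Pa.
D = q·S·CD = 222 × 14.9 × 0.05 = 165 N

D = 165 N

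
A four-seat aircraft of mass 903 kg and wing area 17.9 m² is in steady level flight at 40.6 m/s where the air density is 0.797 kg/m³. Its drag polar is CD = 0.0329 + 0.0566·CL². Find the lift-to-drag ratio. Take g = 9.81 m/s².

L/D = 11.6

Level flight ⇒ L = W = m·g = 903 × 9.81 = 8858.4 N.
q = ½ρv² = ½ × 0.797 × 40.6² = 656.9 Pa.
CL = 2W/(ρv²S) = 2×8858.4/(0.797×40.6²×17.9) = 0.7534.
CD = 0.0329 + 0.0566 × 0.7534² = 0.06503.
L/D = CL/CD = 0.7534 / 0.06503 = 11.6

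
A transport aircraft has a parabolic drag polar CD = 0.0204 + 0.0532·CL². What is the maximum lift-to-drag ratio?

For CD = CD0 + K·CL², (L/D)max occurs at CL* = √(CD0/K) and equals 1/(2√(K·CD0)).
(L/D)max = 1/(2√(0.0532 × 0.0204)) = 1/(2 × 0.03294) = 15.2

(L/D)max = 15.2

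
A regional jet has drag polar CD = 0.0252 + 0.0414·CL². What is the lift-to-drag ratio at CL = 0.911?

L/D = 15.3

CD = 0.0252 + 0.0414 × 0.911² = 0.05956
L/D = CL/CD = 0.911 / 0.05956 = 15.3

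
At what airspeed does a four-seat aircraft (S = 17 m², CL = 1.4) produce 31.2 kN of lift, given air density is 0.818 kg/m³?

L = ½ρv²S·CL ⇒ v = √(2L/(ρ·S·CL))
v = √(2 × 31200 / (0.818 × 17 × 1.4)) = √3205 = 56.6 m/s

v = 56.6 m/s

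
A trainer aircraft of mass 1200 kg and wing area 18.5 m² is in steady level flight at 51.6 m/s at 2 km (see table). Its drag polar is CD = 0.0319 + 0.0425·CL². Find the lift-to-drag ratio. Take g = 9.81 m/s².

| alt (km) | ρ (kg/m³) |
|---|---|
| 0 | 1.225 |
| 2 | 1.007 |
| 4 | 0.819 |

L/D = 11.4

At 2 km, from the table: ρ = 1.007 kg/m³.
Level flight ⇒ L = W = m·g = 1200 × 9.81 = 11772 N.
q = ½ρv² = ½ × 1.007 × 51.6² = 1341 Pa.
Required CL = L/(qS) = 11772/(1341·18.5) = 0.4747.
CD = 0.0319 + 0.0425 × 0.4747² = 0.04148.
L/D = CL/CD = 0.4747 / 0.04148 = 11.4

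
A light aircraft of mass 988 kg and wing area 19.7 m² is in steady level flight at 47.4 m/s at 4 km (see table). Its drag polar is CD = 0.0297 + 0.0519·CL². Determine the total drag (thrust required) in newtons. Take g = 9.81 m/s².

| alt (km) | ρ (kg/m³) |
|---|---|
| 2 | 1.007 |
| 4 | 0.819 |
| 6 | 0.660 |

At 4 km, from the table: ρ = 0.819 kg/m³.
Level flight ⇒ L = W = m·g = 988 × 9.81 = 9692.3 N.
Dynamic pressure q = 0.5 × 0.819 × 47.4² = 920 Pa.
Required CL = L/(qS) = 9692.3/(920·19.7) = 0.5347.
CD = 0.0297 + 0.0519 × 0.5347² = 0.04454.
D = q·S·CD = 920 × 19.7 × 0.04454 = 807.3 N

D = 807 N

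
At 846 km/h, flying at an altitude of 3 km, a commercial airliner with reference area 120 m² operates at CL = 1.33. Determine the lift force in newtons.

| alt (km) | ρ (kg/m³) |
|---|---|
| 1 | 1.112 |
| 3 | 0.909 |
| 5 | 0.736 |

L = 4.01×10^6 N

At 3 km, from the table: ρ = 0.909 kg/m³.
Convert speed: v = 846 km/h ÷ 3.6 = 235 m/s.
L = ½ρv²S·CL = ½ × 0.909 × 235² × 120 × 1.33 = 4.01×10^6 N ≈ 4010 kN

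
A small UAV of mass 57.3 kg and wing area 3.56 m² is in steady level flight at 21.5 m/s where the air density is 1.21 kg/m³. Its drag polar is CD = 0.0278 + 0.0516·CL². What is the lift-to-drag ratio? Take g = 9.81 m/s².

L/D = 12.8

Level flight ⇒ L = W = m·g = 57.3 × 9.81 = 562.11 N.
q = ½ρv² = ½ × 1.21 × 21.5² = 279.7 Pa.
CL = 2W/(ρv²S) = 2×562.11/(1.21×21.5²×3.56) = 0.5646.
CD = 0.0278 + 0.0516 × 0.5646² = 0.04425.
L/D = CL/CD = 0.5646 / 0.04425 = 12.8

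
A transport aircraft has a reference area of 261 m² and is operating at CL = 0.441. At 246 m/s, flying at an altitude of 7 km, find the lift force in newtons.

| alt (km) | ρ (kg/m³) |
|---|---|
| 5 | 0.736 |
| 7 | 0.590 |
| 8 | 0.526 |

At 7 km, from the table: ρ = 0.590 kg/m³.
Dynamic pressure q = ½ρv² = ½ × 0.59 × 246² = 17850 Pa.
L = q·S·CL = 17850 × 261 × 0.441 = 2.05×10^6 N ≈ 2050 kN

L = 2.05×10^6 N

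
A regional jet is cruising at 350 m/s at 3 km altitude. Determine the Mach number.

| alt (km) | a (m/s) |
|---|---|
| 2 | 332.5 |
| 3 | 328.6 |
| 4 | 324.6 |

At 3 km, from the table: a = 328.6 m/s.
M = v/a = 350 / 328.6 = 1.07

M = 1.07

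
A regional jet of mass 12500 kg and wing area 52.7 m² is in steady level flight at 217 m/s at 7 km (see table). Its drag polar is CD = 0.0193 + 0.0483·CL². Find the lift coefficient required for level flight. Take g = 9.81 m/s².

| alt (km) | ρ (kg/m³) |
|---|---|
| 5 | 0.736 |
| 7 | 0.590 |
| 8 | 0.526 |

At 7 km, from the table: ρ = 0.590 kg/m³.
Weight W = mg = 12500 × 9.81 = 1.2262×10^5 N; in level flight L = W.
Dynamic pressure q = 0.5 × 0.59 × 217² = 13890 Pa.
CL = 2W/(ρv²S) = 2×1.2262×10^5/(0.59×217²×52.7) = 0.1675.

CL = 0.168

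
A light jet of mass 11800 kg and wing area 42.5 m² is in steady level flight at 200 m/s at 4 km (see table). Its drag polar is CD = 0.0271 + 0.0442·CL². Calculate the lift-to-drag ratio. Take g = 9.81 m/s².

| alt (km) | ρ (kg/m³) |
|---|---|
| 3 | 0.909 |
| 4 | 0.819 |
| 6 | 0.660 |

At 4 km, from the table: ρ = 0.819 kg/m³.
Level flight ⇒ L = W = m·g = 11800 × 9.81 = 1.1576×10^5 N.
q = ½ρv² = ½ × 0.819 × 200² = 16380 Pa.
Required CL = L/(qS) = 1.1576×10^5/(16380·42.5) = 0.1663.
CD = 0.0271 + 0.0442 × 0.1663² = 0.02832.
L/D = CL/CD = 0.1663 / 0.02832 = 5.87

L/D = 5.87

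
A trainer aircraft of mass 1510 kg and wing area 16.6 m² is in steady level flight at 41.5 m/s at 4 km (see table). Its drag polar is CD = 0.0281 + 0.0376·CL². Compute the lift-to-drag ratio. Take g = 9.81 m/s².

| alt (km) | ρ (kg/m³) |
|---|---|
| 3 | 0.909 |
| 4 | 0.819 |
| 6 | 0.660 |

At 4 km, from the table: ρ = 0.819 kg/m³.
Weight W = mg = 1510 × 9.81 = 14813 N; in level flight L = W.
Dynamic pressure q = 0.5 × 0.819 × 41.5² = 705.3 Pa.
CL = 2W/(ρv²S) = 2×14813/(0.819×41.5²×16.6) = 1.265.
CD = 0.0281 + 0.0376 × 1.265² = 0.0883.
L/D = CL/CD = 1.265 / 0.0883 = 14.3

L/D = 14.3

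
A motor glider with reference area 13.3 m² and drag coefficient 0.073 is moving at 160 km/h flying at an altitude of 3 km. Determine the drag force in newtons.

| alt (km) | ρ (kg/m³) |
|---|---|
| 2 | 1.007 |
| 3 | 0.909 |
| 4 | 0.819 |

D = 872 N

At 3 km, from the table: ρ = 0.909 kg/m³.
Convert speed: v = 160 km/h ÷ 3.6 = 44.44 m/s.
Dynamic pressure q = ½ρv² = ½ × 0.909 × 44.44² = 897.8 Pa.
D = q·S·CD = 897.8 × 13.3 × 0.073 = 872 N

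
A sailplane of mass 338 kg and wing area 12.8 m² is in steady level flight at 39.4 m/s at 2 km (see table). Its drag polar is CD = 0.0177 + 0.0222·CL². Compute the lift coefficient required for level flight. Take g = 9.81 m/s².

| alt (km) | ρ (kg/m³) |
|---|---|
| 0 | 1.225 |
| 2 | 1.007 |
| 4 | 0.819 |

At 2 km, from the table: ρ = 1.007 kg/m³.
Level flight ⇒ L = W = m·g = 338 × 9.81 = 3315.8 N.
Dynamic pressure q = 0.5 × 1.007 × 39.4² = 781.6 Pa.
CL = 2W/(ρv²S) = 2×3315.8/(1.007×39.4²×12.8) = 0.3314.

CL = 0.331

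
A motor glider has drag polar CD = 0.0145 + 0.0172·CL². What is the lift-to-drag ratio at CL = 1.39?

CD = 0.0145 + 0.0172 × 1.39² = 0.04773
L/D = CL/CD = 1.39 / 0.04773 = 29.1

L/D = 29.1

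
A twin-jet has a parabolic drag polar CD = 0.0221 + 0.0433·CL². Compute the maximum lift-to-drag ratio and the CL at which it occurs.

For CD = CD0 + K·CL², (L/D)max occurs at CL* = √(CD0/K) and equals 1/(2√(K·CD0)).
(L/D)max = 1/(2√(0.0433 × 0.0221)) = 1/(2 × 0.03093) = 16.2
CL* = √(0.0221/0.0433) = 0.714

(L/D)max = 16.2, at CL = 0.714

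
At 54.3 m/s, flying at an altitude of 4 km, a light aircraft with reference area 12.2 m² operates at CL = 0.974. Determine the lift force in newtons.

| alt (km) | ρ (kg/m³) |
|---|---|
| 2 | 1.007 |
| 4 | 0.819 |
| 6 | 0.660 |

L = 14300 N

At 4 km, from the table: ρ = 0.819 kg/m³.
L = ½ρv²S·CL = ½ × 0.819 × 54.3² × 12.2 × 0.974 = 14300 N ≈ 14.3 kN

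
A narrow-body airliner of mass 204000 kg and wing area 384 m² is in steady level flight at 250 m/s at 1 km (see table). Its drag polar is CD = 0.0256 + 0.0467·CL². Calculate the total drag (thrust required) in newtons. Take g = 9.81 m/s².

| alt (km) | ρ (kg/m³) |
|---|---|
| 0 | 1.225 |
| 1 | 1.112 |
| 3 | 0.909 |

D = 3.56×10^5 N

At 1 km, from the table: ρ = 1.112 kg/m³.
Weight W = mg = 204000 × 9.81 = 2.0012×10^6 N; in level flight L = W.
Dynamic pressure q = 0.5 × 1.112 × 250² = 34750 Pa.
CL = 2W/(ρv²S) = 2×2.0012×10^6/(1.112×250²×384) = 0.15.
CD = 0.0256 + 0.0467 × 0.15² = 0.02665.
D = q·S·CD = 34750 × 384 × 0.02665 = 3.556×10^5 N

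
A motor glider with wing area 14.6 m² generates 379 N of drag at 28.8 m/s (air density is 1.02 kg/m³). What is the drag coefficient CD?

From D = ½ρv²S·CD, rearranging gives CD = 2D/(ρv²S).
CD = 2 × 379 / (1.02 × 28.8² × 14.6) = 0.0614

CD = 0.0614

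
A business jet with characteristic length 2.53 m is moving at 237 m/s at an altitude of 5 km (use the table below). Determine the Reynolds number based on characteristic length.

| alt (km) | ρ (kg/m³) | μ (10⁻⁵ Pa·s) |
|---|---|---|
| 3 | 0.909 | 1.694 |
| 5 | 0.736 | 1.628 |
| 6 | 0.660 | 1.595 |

Re = 2.71×10^7

At 5 km, from the table: ρ = 0.736 kg/m³, μ = 1.628×10⁻⁵ Pa·s.
Re = ρ·v·c/μ = 0.736 × 237 × 2.53 / (1.628×10⁻⁵) = 2.71×10^7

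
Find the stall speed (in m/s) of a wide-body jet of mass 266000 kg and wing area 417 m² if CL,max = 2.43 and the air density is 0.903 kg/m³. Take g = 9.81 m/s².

Weight W = mg = 266000 × 9.81 = 2.609×10^6 N.
V_stall = √(2W/(ρ·S·CL,max)) = √(2 × 2.609×10^6 / (0.903 × 417 × 2.43))
V_stall = √5704 = 75.5 m/s

V_stall = 75.5 m/s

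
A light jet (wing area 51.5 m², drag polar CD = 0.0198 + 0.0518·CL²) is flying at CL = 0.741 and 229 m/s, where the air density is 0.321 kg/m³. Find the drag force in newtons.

CD = 0.0198 + 0.0518 × 0.741² = 0.04824
D = ½ρv²S·CD = ½ × 0.321 × 229² × 51.5 × 0.04824 = 20900 N

D = 20900 N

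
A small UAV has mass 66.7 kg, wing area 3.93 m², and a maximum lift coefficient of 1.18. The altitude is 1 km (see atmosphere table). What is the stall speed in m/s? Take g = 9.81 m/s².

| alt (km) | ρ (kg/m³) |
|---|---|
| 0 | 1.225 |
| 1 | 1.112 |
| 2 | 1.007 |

At 1 km, from the table: ρ = 1.112 kg/m³.
Weight W = mg = 66.7 × 9.81 = 654.3 N.
From L = ½ρV²S·CL,max = W: V_stall = √(2W/(ρSCL,max)) = √(2·654.3/(1.112·3.93·1.18))
V_stall = √253.8 = 15.9 m/s

V_stall = 15.9 m/s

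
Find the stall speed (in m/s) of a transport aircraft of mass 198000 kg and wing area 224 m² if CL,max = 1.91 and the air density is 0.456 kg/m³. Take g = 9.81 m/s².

V_stall = 141 m/s

Stall occurs when L = W at CL,max. W = mg = 198000 × 9.81 = 1.942×10^6 N.
From L = ½ρV²S·CL,max = W: V_stall = √(2W/(ρSCL,max)) = √(2·1.942×10^6/(0.456·224·1.91))
V_stall = √19910 = 141 m/s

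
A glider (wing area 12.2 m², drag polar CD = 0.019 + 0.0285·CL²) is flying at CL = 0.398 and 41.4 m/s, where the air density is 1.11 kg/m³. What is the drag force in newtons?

CD = 0.019 + 0.0285 × 0.398² = 0.02351
D = ½ρv²S·CD = ½ × 1.11 × 41.4² × 12.2 × 0.02351 = 273 N

D = 273 N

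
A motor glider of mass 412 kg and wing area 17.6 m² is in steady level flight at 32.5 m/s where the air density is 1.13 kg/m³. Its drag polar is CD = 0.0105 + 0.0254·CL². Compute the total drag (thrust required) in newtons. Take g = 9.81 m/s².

D = 150 N

In steady level flight, lift balances weight: W = mg = 412 × 9.81 = 4041.7 N.
q = ½ρv² = ½ × 1.13 × 32.5² = 596.8 Pa.
CL = W/(q·S) = 4041.7 / (596.8 × 17.6) = 0.3848.
CD = 0.0105 + 0.0254 × 0.3848² = 0.01426.
D = q·S·CD = 596.8 × 17.6 × 0.01426 = 149.8 N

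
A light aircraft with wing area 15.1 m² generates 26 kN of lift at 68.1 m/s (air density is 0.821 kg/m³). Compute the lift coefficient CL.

From L = ½ρv²S·CL, rearranging gives CL = 2L/(ρv²S).
CL = 2 × 26000 / (0.821 × 68.1² × 15.1) = 0.904

CL = 0.904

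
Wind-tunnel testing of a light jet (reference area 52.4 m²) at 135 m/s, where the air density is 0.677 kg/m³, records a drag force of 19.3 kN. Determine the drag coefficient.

CD = 0.0597

From D = ½ρv²S·CD, rearranging gives CD = 2D/(ρv²S).
CD = 2 × 19300 / (0.677 × 135² × 52.4) = 0.0597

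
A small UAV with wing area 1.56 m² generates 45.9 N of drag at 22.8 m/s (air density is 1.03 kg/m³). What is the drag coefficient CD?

From D = ½ρv²S·CD, rearranging gives CD = 2D/(ρv²S).
CD = 2 × 45.9 / (1.03 × 22.8² × 1.56) = 0.11

CD = 0.11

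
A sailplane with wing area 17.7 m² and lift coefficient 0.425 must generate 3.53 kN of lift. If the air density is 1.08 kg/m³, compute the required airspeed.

v = 29.5 m/s

L = ½ρv²S·CL ⇒ v = √(2L/(ρ·S·CL))
v = √(2 × 3530 / (1.08 × 17.7 × 0.425)) = √869 = 29.5 m/s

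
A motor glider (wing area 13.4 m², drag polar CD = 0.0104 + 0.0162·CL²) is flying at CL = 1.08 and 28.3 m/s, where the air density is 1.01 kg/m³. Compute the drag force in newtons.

D = 159 N

CD = 0.0104 + 0.0162 × 1.08² = 0.0293
D = ½ρv²S·CD = ½ × 1.01 × 28.3² × 13.4 × 0.0293 = 159 N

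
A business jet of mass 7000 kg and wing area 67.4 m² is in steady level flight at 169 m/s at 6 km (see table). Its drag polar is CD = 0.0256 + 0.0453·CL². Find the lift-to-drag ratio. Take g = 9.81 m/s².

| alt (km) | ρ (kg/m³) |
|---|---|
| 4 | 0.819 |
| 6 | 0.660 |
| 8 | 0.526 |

L/D = 4.14

At 6 km, from the table: ρ = 0.660 kg/m³.
Level flight ⇒ L = W = m·g = 7000 × 9.81 = 68670 N.
Dynamic pressure q = 0.5 × 0.66 × 169² = 9425 Pa.
CL = W/(q·S) = 68670 / (9425 × 67.4) = 0.1081.
CD = 0.0256 + 0.0453 × 0.1081² = 0.02613.
L/D = CL/CD = 0.1081 / 0.02613 = 4.14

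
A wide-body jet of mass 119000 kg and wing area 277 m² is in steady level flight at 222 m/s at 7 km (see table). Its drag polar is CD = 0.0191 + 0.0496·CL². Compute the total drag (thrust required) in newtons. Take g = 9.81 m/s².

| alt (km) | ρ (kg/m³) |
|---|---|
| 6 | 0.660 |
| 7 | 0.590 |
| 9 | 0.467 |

D = 93700 N

At 7 km, from the table: ρ = 0.590 kg/m³.
Level flight ⇒ L = W = m·g = 119000 × 9.81 = 1.1674×10^6 N.
q = ½ρv² = ½ × 0.59 × 222² = 14540 Pa.
CL = 2W/(ρv²S) = 2×1.1674×10^6/(0.59×222²×277) = 0.2899.
CD = 0.0191 + 0.0496 × 0.2899² = 0.02327.
D = q·S·CD = 14540 × 277 × 0.02327 = 93700 N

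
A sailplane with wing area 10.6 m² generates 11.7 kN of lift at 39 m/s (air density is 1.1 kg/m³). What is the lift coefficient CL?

CL = 1.32

From L = ½ρv²S·CL, rearranging gives CL = 2L/(ρv²S).
CL = 2 × 11700 / (1.1 × 39² × 10.6) = 1.32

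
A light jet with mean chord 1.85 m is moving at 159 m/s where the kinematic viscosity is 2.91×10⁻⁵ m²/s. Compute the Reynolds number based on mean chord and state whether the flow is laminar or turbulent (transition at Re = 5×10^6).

Re = v·c/ν = 159 × 1.85 / (2.91×10⁻⁵) = 1.01×10^7
Since 1.01×10^7 > 5×10^6, the flow is turbulent.

Re = 1.01×10^7 (turbulent)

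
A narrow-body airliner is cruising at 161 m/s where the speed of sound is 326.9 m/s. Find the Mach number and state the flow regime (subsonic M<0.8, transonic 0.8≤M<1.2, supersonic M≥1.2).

M = 0.493 (subsonic)

M = v/a = 161 / 326.9 = 0.493
M = 0.493 → subsonic.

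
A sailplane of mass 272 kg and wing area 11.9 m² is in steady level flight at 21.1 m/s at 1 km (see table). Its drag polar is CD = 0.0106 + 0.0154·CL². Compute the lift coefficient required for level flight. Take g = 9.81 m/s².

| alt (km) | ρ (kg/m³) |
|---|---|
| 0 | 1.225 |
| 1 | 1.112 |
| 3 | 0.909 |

CL = 0.906

At 1 km, from the table: ρ = 1.112 kg/m³.
Level flight ⇒ L = W = m·g = 272 × 9.81 = 2668.3 N.
q = ½ρv² = ½ × 1.112 × 21.1² = 247.5 Pa.
CL = W/(q·S) = 2668.3 / (247.5 × 11.9) = 0.9058.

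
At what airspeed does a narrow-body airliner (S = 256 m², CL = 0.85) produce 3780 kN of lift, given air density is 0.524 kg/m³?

L = ½ρv²S·CL ⇒ v = √(2L/(ρ·S·CL))
v = √(2 × 3.78×10^6 / (0.524 × 256 × 0.85)) = √66300 = 257 m/s

v = 257 m/s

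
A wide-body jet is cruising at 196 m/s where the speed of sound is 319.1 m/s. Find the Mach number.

M = 0.614

M = v/a = 196 / 319.1 = 0.614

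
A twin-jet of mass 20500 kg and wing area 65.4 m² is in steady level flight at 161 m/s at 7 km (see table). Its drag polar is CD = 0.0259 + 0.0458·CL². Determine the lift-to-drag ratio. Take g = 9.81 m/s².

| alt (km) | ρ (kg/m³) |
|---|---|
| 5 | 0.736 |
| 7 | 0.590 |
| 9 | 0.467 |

L/D = 12.1

At 7 km, from the table: ρ = 0.590 kg/m³.
Weight W = mg = 20500 × 9.81 = 2.011×10^5 N; in level flight L = W.
q = ½ρv² = ½ × 0.59 × 161² = 7647 Pa.
CL = W/(q·S) = 2.011×10^5 / (7647 × 65.4) = 0.4021.
CD = 0.0259 + 0.0458 × 0.4021² = 0.03331.
L/D = CL/CD = 0.4021 / 0.03331 = 12.1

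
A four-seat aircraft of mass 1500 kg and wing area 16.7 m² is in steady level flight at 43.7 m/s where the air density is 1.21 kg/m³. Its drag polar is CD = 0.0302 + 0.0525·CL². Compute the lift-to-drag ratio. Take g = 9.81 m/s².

L/D = 12.6

Weight W = mg = 1500 × 9.81 = 14715 N; in level flight L = W.
Dynamic pressure q = 0.5 × 1.21 × 43.7² = 1155 Pa.
CL = 2W/(ρv²S) = 2×14715/(1.21×43.7²×16.7) = 0.7627.
CD = 0.0302 + 0.0525 × 0.7627² = 0.06074.
L/D = CL/CD = 0.7627 / 0.06074 = 12.6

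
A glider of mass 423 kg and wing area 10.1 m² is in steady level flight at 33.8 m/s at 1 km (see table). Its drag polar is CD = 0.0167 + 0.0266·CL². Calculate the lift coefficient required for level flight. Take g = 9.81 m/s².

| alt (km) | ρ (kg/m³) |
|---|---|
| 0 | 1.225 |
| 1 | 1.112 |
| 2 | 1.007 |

At 1 km, from the table: ρ = 1.112 kg/m³.
In steady level flight, lift balances weight: W = mg = 423 × 9.81 = 4149.6 N.
Dynamic pressure q = 0.5 × 1.112 × 33.8² = 635.2 Pa.
CL = 2W/(ρv²S) = 2×4149.6/(1.112×33.8²×10.1) = 0.6468.

CL = 0.647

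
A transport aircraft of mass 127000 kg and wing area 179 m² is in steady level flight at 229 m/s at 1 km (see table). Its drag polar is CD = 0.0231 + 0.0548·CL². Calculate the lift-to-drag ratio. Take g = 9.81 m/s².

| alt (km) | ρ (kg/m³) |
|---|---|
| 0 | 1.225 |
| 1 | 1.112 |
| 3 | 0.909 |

L/D = 9.1

At 1 km, from the table: ρ = 1.112 kg/m³.
Weight W = mg = 127000 × 9.81 = 1.2459×10^6 N; in level flight L = W.
q = ½ρv² = ½ × 1.112 × 229² = 29160 Pa.
CL = W/(q·S) = 1.2459×10^6 / (29160 × 179) = 0.2387.
CD = 0.0231 + 0.0548 × 0.2387² = 0.02622.
L/D = CL/CD = 0.2387 / 0.02622 = 9.1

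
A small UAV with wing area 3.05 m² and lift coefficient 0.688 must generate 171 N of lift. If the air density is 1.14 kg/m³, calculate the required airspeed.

v = 12 m/s

L = ½ρv²S·CL ⇒ v = √(2L/(ρ·S·CL))
v = √(2 × 171 / (1.14 × 3.05 × 0.688)) = √143 = 12 m/s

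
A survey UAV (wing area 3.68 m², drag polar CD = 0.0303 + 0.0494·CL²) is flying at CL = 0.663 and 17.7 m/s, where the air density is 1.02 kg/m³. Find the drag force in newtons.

CD = 0.0303 + 0.0494 × 0.663² = 0.05201
D = ½ρv²S·CD = ½ × 1.02 × 17.7² × 3.68 × 0.05201 = 30.6 N

D = 30.6 N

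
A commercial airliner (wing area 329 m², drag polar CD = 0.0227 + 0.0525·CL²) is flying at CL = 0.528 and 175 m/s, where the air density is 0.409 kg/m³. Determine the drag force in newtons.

CD = 0.0227 + 0.0525 × 0.528² = 0.03734
D = ½ρv²S·CD = ½ × 0.409 × 175² × 329 × 0.03734 = 76900 N

D = 76900 N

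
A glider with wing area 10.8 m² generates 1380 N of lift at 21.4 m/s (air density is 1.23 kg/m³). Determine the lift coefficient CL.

CL = 0.454

From L = ½ρv²S·CL, rearranging gives CL = 2L/(ρv²S).
CL = 2 × 1380 / (1.23 × 21.4² × 10.8) = 0.454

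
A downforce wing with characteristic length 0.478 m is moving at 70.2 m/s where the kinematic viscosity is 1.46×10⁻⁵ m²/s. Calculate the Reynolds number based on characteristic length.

Re = v·c/ν = 70.2 × 0.478 / (1.46×10⁻⁵) = 2.3×10^6

Re = 2.3×10^6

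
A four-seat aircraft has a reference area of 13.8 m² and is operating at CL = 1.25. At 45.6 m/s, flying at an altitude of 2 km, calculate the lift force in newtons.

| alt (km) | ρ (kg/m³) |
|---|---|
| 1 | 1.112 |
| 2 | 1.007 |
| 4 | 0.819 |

At 2 km, from the table: ρ = 1.007 kg/m³.
Dynamic pressure q = ½ρv² = ½ × 1.007 × 45.6² = 1047 Pa.
L = q·S·CL = 1047 × 13.8 × 1.25 = 18100 N ≈ 18.1 kN

L = 18100 N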